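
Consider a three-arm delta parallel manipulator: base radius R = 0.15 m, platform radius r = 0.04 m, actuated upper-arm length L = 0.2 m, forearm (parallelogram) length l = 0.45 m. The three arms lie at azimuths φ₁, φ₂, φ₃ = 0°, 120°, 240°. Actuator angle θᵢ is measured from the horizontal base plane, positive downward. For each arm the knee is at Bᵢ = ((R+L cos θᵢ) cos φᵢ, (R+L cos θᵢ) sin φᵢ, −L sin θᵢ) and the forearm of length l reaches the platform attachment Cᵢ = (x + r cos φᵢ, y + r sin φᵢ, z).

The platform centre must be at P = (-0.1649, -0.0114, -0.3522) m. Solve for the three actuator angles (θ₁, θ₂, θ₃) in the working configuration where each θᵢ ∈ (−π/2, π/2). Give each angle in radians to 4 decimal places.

θ₁ = 0.8727, θ₂ = -0.0002, θ₃ = -0.0874

φ1=0.0° → target in arm frame (-0.1649, -0.0114)
  A=0.2749, B=-0.3522, C=(l²−L²−A²−y'²−z²)/(2L)=-0.0931
  θ1 = atan2(B,A) + arccos(C/0.4468) = 0.8727
arm 2 (φ=120.0°): x'=0.0726, y'=0.1485
  e−x'=0.0374;  (l²−L²−(e−x')²−y'²−z²)/2L = 0.0375
  γ=atan2(-0.3522,0.0374)=-1.4649;  ψ=arccos(0.1059)=1.4647;  θ2=γ+ψ≈-0.0002
φ3=240.0° → target in arm frame (0.0923, -0.1371)
  A cos θ + B sin θ = C:  0.0177·cos θ + -0.3522·sin θ = 0.0484
  √(A²+B²)=0.3526;  θ3 = -1.5206+1.4332 ≈ -0.0874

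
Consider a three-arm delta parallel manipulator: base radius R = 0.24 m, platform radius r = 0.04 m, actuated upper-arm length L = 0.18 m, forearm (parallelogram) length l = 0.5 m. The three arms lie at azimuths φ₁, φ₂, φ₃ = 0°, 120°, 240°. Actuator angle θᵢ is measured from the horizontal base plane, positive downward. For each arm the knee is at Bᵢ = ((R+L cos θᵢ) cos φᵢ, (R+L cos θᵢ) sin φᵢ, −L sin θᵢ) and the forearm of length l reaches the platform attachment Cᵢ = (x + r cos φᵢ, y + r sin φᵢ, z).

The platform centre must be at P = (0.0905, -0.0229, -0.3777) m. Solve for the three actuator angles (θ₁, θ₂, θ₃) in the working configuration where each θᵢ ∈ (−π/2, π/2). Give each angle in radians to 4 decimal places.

φ1=0.0° → target in arm frame (0.0905, -0.0229)
  A cos θ + B sin θ = C:  0.1095·cos θ + -0.3777·sin θ = 0.1734
  γ=atan2(-0.3777,0.1095)=-1.2886;  ψ=arccos(0.4410)=1.1141;  θ1=γ+ψ≈-0.1745
arm 2 (φ=120.0°): x'=-0.0651, y'=-0.0669
  e−x'=0.2651;  (l²−L²−(e−x')²−y'²−z²)/2L = 0.0005
  θ2 = atan2(B,A) + arccos(C/0.4614) = 0.6108
rotate P by −φ3: (-0.0254, 0.0898, -0.3777)
  A cos θ + B sin θ = C:  0.2254·cos θ + -0.3777·sin θ = 0.0446
  √(A²+B²)=0.4399;  θ3 = -1.0327+1.4692 ≈ 0.4365

θ₁ = -0.1745, θ₂ = 0.6108, θ₃ = 0.4365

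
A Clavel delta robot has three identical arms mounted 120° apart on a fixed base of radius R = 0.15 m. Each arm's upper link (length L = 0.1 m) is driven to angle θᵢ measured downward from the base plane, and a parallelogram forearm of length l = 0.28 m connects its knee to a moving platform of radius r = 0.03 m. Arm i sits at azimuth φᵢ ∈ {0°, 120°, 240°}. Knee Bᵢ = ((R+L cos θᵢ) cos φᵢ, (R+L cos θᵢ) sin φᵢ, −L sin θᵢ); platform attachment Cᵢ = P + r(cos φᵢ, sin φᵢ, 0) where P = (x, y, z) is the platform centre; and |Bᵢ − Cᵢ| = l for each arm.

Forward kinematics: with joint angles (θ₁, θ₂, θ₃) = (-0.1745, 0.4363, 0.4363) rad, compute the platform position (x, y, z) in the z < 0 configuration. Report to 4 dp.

(0.0393, 0.0000, -0.1978)

φ1=0.0°: virtual centre (0.2185, 0.0000, 0.0174), radius l
O2 = (0.2106·cos120.0°, 0.2106·sin120.0°, -0.0423) = (-0.1053, 0.1824, -0.0423)
O3 = (0.2106·cos240.0°, 0.2106·sin240.0°, -0.0423) = (-0.1053, -0.1824, -0.0423)
eliminate P² terms by subtracting sphere 1 from 2 and 3
[-0.6476 0.3648 -0.1192]·P = -0.0019;  [-0.6476 -0.3648 -0.1192]·P = -0.0019
Cramer: x(z) = 0.0029-0.1841z;  y(z) = 0.0000+0.0000z
into |P−O₁|² = l²: 1.0339z² + 0.0447z + -0.0316 = 0;  Δ = 0.1328;  z = -0.1978 or 0.1546 → z<0 root = -0.1978
x = 0.0393, y = 0.0000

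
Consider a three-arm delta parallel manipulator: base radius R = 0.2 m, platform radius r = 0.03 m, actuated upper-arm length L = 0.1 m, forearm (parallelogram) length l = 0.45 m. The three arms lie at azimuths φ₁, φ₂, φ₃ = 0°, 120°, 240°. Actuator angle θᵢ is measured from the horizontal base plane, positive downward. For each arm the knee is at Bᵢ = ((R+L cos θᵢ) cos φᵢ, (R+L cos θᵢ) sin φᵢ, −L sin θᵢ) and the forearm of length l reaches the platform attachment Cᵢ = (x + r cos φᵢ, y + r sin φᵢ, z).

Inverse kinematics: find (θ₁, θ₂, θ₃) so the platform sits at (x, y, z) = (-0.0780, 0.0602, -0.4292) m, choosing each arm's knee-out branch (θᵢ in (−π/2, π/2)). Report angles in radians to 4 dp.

θ₁ = 1.1345, θ₂ = 0.1741, θ₃ = 0.7853

arm 1 (φ=0.0°): x'=-0.0780, y'=0.0602
  A=0.2480, B=-0.4292, C=(l²−L²−A²−y'²−z²)/(2L)=-0.2842
  √(A²+B²)=0.4957;  θ1 = -1.0468+2.1814 ≈ 1.1345
rotate P by −φ2: (0.0911, 0.0374, -0.4292)
  A cos θ + B sin θ = C:  0.0789·cos θ + -0.4292·sin θ = 0.0033
  θ2 = atan2(B,A) + arccos(C/0.4364) = 0.1741
φ3=240.0° → target in arm frame (-0.0131, -0.0976)
  A cos θ + B sin θ = C:  0.1831·cos θ + -0.4292·sin θ = -0.1739
  θ3 = atan2(B,A) + arccos(C/0.4666) = 0.7853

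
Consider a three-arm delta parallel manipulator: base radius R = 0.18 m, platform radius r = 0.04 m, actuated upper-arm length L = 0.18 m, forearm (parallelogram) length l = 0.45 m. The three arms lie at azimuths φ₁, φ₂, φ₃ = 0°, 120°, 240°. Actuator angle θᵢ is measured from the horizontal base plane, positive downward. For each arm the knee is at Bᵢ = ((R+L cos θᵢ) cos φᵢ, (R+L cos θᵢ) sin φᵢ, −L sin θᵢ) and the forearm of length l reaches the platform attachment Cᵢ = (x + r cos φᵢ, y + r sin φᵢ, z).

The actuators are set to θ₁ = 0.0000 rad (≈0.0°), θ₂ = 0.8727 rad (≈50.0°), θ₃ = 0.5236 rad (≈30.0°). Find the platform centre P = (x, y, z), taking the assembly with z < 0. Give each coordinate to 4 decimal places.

(0.1143, -0.0563, -0.3962)

φ1=0.0°: virtual centre (0.3200, 0.0000, 0.0000), radius l
arm 2 at φ=120.0°: ρ2 = 0.2557;  centre 2 = (-0.1278, 0.2214, -0.1379)
φ3=240.0°: virtual centre (-0.1479, -0.2562, -0.0900), radius l
eliminate P² terms by subtracting sphere 1 from 2 and 3
plane₁₂: -0.8957x+0.4429y+-0.2758z = -0.0180
det = 0.8735;  x = 0.0140+-0.2531z,  y = -0.0124+0.1109z
quadratic in z: (1.0763)z²+(0.1521)z+(-0.1087)=0, √Δ=0.7008 → z ∈ {-0.3962, 0.2549}; z = -0.3962 (taking z<0)
x = 0.1143, y = -0.0563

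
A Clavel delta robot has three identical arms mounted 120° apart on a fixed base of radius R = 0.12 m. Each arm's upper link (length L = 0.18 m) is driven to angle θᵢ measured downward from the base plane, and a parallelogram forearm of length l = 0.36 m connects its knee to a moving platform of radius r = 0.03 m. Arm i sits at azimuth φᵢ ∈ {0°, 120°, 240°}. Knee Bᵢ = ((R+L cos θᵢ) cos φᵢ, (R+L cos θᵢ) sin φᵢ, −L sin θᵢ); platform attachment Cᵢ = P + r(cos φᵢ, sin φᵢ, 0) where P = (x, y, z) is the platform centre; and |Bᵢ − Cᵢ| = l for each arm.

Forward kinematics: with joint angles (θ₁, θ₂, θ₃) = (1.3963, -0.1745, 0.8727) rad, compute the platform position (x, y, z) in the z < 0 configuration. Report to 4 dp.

S1 = (0.1213·cos0.0°, 0.1213·sin0.0°, -0.1773) = (0.1213, 0.0000, -0.1773)
arm 2 at φ=120.0°: ρ2 = 0.2673;  S2 = (-0.1336, 0.2315, 0.0313)
arm 3 at φ=240.0°: ρ3 = 0.2057;  S3 = (-0.1028, -0.1781, -0.1379)
eliminate P² terms by subtracting sphere 1 from 2 and 3
plane₁₂: -0.5098x+0.4629y+0.4170z = 0.0263
det = 0.3891;  x = -0.0422+0.4755z,  y = 0.0104+-0.3772z
sphere 1 gives Az²+Bz+C=0 with A=1.3684, B=0.1913, C=-0.0714;  B²−4AC=0.4273;  roots -0.3087, 0.1689;  negative root z = -0.3087
x = -0.1890, y = 0.1268

(-0.1890, 0.1268, -0.3087)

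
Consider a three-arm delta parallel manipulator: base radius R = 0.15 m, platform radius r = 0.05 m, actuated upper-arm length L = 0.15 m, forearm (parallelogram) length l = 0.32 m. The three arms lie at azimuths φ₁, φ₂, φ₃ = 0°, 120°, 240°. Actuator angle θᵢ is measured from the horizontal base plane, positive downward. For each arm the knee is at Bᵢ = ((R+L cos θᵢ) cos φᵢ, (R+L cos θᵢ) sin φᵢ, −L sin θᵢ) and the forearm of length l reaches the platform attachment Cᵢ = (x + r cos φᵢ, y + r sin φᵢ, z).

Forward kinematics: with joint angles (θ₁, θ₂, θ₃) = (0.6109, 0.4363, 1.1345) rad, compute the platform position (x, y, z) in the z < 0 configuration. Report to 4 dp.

(0.0298, 0.0921, -0.3241)

φ1=0.0°: virtual centre (0.2229, 0.0000, -0.0860), radius l
φ2=120.0°: virtual centre (-0.1180, 0.2043, -0.0634), radius l
O3 = (0.1634·cos240.0°, 0.1634·sin240.0°, -0.1359) = (-0.0817, -0.1415, -0.1359)
eliminate P² terms by subtracting sphere 1 from 2 and 3
linear system: -0.6817x+0.4087y = 0.0026−0.0453z; -0.6091x+-0.2830y = -0.0119−-0.0998z
det = 0.4418;  x = 0.0093+-0.0633z,  y = 0.0220+-0.2165z
sphere 1 gives Az²+Bz+C=0 with A=1.0509, B=0.1896, C=-0.0489;  B²−4AC=0.2416;  roots -0.3241, 0.1436;  negative root z = -0.3241
x = 0.0298, y = 0.0921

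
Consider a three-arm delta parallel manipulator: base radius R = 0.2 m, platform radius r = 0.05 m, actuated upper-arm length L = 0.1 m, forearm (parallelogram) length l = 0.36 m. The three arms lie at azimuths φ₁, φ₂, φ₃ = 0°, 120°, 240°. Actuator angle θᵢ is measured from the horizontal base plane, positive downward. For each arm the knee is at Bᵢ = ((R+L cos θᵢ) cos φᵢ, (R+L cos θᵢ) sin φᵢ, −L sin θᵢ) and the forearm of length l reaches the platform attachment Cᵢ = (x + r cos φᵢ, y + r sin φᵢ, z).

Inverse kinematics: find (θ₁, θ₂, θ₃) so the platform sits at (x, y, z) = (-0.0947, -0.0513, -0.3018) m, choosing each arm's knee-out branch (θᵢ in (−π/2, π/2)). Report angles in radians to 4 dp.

rotate P by −φ1: (-0.0947, -0.0513, -0.3018)
  A cos θ + B sin θ = C:  0.2447·cos θ + -0.3018·sin θ = -0.1700
  θ1 = atan2(B,A) + arccos(C/0.3885) = 1.1341
rotate P by −φ2: (0.0029, 0.1077, -0.3018)
  A cos θ + B sin θ = C:  0.1471·cos θ + -0.3018·sin θ = -0.0235
  θ2 = atan2(B,A) + arccos(C/0.3357) = 0.5236
arm 3 (φ=240.0°): x'=0.0918, y'=-0.0564
  A cos θ + B sin θ = C:  0.0582·cos θ + -0.3018·sin θ = 0.1098
  θ3 = atan2(B,A) + arccos(C/0.3074) = -0.1746

θ₁ = 1.1341, θ₂ = 0.5236, θ₃ = -0.1746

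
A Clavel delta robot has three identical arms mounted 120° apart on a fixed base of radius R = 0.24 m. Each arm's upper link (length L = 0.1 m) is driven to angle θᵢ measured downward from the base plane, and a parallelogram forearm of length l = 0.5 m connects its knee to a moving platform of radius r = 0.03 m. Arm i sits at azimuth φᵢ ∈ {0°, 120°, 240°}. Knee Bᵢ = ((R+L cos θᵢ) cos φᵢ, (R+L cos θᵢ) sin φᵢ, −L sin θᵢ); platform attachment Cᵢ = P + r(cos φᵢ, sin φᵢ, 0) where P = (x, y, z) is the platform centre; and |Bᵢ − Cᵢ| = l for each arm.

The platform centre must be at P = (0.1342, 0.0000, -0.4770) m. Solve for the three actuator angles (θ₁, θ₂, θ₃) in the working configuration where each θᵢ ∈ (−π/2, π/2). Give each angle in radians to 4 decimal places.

θ₁ = 0.0879, θ₂ = 1.3092, θ₃ = 1.3092

φ1=0.0° → target in arm frame (0.1342, 0.0000)
  A=0.0758, B=-0.4770, C=(l²−L²−A²−y'²−z²)/(2L)=0.0336
  θ1 = atan2(B,A) + arccos(C/0.4830) = 0.0879
arm 2 (φ=120.0°): x'=-0.0671, y'=-0.1162
  A=0.2771, B=-0.4770, C=(l²−L²−A²−y'²−z²)/(2L)=-0.3891
  γ=atan2(-0.4770,0.2771)=-1.0445;  ψ=arccos(-0.7053)=2.3537;  θ2=γ+ψ≈1.3092
φ3=240.0° → target in arm frame (-0.0671, 0.1162)
  e−x'=0.2771;  (l²−L²−(e−x')²−y'²−z²)/2L = -0.3891
  √(A²+B²)=0.5516;  θ3 = -1.0445+2.3537 ≈ 1.3092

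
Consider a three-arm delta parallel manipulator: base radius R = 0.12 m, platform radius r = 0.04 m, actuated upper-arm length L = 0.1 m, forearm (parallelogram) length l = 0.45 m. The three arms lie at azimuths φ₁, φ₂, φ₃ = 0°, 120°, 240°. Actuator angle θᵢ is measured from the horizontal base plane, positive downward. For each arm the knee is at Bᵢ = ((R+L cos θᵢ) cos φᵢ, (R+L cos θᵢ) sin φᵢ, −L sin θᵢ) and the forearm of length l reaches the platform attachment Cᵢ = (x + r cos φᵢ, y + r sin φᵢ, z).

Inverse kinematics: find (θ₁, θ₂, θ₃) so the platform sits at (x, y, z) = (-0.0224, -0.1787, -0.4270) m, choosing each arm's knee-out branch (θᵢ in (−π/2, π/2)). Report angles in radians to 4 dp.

φ1=0.0° → target in arm frame (-0.0224, -0.1787)
  e−x'=0.1024;  (l²−L²−(e−x')²−y'²−z²)/2L = -0.1612
  √(A²+B²)=0.4391;  θ1 = -1.3354+1.9468 ≈ 0.6114
φ2=120.0° → target in arm frame (-0.1436, 0.1087)
  A=0.2236, B=-0.4270, C=(l²−L²−A²−y'²−z²)/(2L)=-0.2582
  θ2 = atan2(B,A) + arccos(C/0.4820) = 1.0476
arm 3 (φ=240.0°): x'=0.1660, y'=0.0700
  A cos θ + B sin θ = C:  -0.0860·cos θ + -0.4270·sin θ = -0.0106
  γ=atan2(-0.4270,-0.0860)=-1.7694;  ψ=arccos(-0.0242)=1.5950;  θ3=γ+ψ≈-0.1744

θ₁ = 0.6114, θ₂ = 1.0476, θ₃ = -0.1744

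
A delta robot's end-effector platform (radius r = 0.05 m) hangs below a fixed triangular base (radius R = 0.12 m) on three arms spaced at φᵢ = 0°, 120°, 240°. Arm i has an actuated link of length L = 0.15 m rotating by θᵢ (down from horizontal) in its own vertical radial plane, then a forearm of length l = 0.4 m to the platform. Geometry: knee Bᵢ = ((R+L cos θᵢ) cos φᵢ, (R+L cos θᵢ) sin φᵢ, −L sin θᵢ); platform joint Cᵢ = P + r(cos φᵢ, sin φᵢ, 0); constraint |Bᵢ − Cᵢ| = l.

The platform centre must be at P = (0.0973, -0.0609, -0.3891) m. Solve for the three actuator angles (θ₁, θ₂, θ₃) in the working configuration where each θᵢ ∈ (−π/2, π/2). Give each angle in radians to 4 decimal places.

θ₁ = 0.0874, θ₂ = 0.7853, θ₃ = 0.4362

arm 1 (φ=0.0°): x'=0.0973, y'=-0.0609
  A=-0.0273, B=-0.3891, C=(l²−L²−A²−y'²−z²)/(2L)=-0.0612
  θ1 = atan2(B,A) + arccos(C/0.3901) = 0.0874
φ2=120.0° → target in arm frame (-0.1014, -0.0538)
  A cos θ + B sin θ = C:  0.1714·cos θ + -0.3891·sin θ = -0.1539
  γ=atan2(-0.3891,0.1714)=-1.1559;  ψ=arccos(-0.3620)=1.9412;  θ2=γ+ψ≈0.7853
arm 3 (φ=240.0°): x'=0.0041, y'=0.1147
  A=0.0659, B=-0.3891, C=(l²−L²−A²−y'²−z²)/(2L)=-0.1047
  θ3 = atan2(B,A) + arccos(C/0.3946) = 0.4362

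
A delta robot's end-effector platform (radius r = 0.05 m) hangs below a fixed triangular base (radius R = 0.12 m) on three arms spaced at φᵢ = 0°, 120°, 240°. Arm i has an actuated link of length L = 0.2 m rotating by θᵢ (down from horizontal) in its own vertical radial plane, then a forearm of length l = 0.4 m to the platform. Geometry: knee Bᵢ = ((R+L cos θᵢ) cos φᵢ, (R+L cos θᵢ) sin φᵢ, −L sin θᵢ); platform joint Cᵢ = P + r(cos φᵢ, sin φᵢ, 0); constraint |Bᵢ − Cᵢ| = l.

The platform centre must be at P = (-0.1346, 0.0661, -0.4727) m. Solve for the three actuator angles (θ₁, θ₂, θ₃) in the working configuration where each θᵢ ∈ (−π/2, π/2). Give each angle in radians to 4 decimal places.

θ₁ = 1.2217, θ₂ = 0.5233, θ₃ = 0.8726

φ1=0.0° → target in arm frame (-0.1346, 0.0661)
  A cos θ + B sin θ = C:  0.2046·cos θ + -0.4727·sin θ = -0.3742
  θ1 = atan2(B,A) + arccos(C/0.5151) = 1.2217
φ2=120.0° → target in arm frame (0.1245, 0.0835)
  A cos θ + B sin θ = C:  -0.0545·cos θ + -0.4727·sin θ = -0.2835
  γ=atan2(-0.4727,-0.0545)=-1.6857;  ψ=arccos(-0.5958)=2.2090;  θ2=γ+ψ≈0.5233
arm 3 (φ=240.0°): x'=0.0101, y'=-0.1496
  A=0.0599, B=-0.4727, C=(l²−L²−A²−y'²−z²)/(2L)=-0.3236
  √(A²+B²)=0.4765;  θ3 = -1.4447+2.3173 ≈ 0.8726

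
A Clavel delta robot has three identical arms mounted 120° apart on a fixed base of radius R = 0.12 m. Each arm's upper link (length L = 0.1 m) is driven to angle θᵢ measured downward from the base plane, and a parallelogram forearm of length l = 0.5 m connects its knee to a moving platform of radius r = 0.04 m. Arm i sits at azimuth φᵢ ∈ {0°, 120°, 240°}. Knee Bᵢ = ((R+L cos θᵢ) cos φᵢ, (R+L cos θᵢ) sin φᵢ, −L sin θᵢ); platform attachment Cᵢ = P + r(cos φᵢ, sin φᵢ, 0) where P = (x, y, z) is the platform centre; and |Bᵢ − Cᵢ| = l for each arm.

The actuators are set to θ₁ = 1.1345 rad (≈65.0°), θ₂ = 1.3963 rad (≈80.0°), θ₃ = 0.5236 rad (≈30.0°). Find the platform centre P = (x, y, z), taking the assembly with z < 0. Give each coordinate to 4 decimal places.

(-0.0302, -0.1357, -0.5471)

φ1=0.0°: virtual centre (0.1223, 0.0000, -0.0906), radius l
S2 = (0.0974·cos120.0°, 0.0974·sin120.0°, -0.0985) = (-0.0487, 0.0843, -0.0985)
S3 = (0.1666·cos240.0°, 0.1666·sin240.0°, -0.0500) = (-0.0833, -0.1443, -0.0500)
|S₂|²−|S₁|² = -0.0040;  |S₃|²−|S₁|² = 0.0071
[-0.3419 0.1686 -0.0157]·P = -0.0040;  [-0.4111 -0.2886 0.0813]·P = 0.0071
Cramer: x(z) = -0.0003+0.0546z;  y(z) = -0.0242+0.2038z
into |P−S₁|² = l²: 1.0445z² + 0.1580z + -0.2262 = 0;  Δ = 0.9700;  z = -0.5471 or 0.3958 → z<0 root = -0.5471
x = -0.0302, y = -0.1357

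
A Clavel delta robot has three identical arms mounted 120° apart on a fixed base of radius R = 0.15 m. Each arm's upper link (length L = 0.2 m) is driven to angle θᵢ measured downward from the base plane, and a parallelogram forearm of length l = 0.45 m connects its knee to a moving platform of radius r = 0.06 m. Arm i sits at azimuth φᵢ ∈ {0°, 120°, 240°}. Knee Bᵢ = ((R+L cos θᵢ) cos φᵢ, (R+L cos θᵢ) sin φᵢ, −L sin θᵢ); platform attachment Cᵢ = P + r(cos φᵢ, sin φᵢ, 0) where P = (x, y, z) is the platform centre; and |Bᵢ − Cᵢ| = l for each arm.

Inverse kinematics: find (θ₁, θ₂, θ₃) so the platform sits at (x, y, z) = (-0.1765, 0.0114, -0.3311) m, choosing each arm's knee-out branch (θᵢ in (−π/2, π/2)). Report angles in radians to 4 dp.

φ1=0.0° → target in arm frame (-0.1765, 0.0114)
  A=0.2665, B=-0.3311, C=(l²−L²−A²−y'²−z²)/(2L)=-0.0457
  √(A²+B²)=0.4250;  θ1 = -0.8931+1.6785 ≈ 0.7854
φ2=120.0° → target in arm frame (0.0981, 0.1472)
  A=-0.0081, B=-0.3311, C=(l²−L²−A²−y'²−z²)/(2L)=0.0779
  γ=atan2(-0.3311,-0.0081)=-1.5953;  ψ=arccos(0.2352)=1.3334;  θ2=γ+ψ≈-0.2619
rotate P by −φ3: (0.0784, -0.1586, -0.3311)
  e−x'=0.0116;  (l²−L²−(e−x')²−y'²−z²)/2L = 0.0690
  √(A²+B²)=0.3313;  θ3 = -1.5357+1.3610 ≈ -0.1747

θ₁ = 0.7854, θ₂ = -0.2619, θ₃ = -0.1747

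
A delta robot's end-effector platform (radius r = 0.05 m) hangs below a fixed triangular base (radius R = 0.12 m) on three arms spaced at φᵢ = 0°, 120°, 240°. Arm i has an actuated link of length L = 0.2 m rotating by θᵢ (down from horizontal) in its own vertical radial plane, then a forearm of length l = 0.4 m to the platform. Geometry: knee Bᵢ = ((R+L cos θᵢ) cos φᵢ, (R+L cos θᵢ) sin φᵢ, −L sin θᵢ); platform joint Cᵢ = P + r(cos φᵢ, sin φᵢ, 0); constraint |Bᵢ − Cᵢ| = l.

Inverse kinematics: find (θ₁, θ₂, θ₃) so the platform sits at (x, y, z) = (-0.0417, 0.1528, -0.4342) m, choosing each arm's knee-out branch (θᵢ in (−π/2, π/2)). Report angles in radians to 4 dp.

arm 1 (φ=0.0°): x'=-0.0417, y'=0.1528
  e−x'=0.1117;  (l²−L²−(e−x')²−y'²−z²)/2L = -0.2609
  γ=atan2(-0.4342,0.1117)=-1.3190;  ψ=arccos(-0.5819)=2.1919;  θ1=γ+ψ≈0.8729
rotate P by −φ2: (0.1532, -0.0403, -0.4342)
  A=-0.0832, B=-0.4342, C=(l²−L²−A²−y'²−z²)/(2L)=-0.1927
  θ2 = atan2(B,A) + arccos(C/0.4421) = 0.2617
arm 3 (φ=240.0°): x'=-0.1115, y'=-0.1125
  e−x'=0.1815;  (l²−L²−(e−x')²−y'²−z²)/2L = -0.2853
  γ=atan2(-0.4342,0.1815)=-1.1749;  ψ=arccos(-0.6063)=2.2222;  θ3=γ+ψ≈1.0472

θ₁ = 0.8729, θ₂ = 0.2617, θ₃ = 1.0472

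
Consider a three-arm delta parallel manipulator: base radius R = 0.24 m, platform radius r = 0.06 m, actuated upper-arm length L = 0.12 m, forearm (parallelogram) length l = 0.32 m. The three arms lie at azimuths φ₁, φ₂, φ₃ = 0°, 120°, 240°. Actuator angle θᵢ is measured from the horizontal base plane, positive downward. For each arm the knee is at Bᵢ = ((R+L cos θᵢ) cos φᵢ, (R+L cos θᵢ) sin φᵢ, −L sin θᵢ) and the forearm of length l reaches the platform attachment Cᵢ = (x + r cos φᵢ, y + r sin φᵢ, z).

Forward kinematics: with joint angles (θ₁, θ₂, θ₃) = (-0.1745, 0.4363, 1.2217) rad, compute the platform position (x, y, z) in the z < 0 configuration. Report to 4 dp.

(0.0693, 0.0603, -0.1946)

φ1=0.0°: virtual centre (0.2982, 0.0000, 0.0208), radius l
centre 2 = (0.2888·cos120.0°, 0.2888·sin120.0°, -0.0507) = (-0.1444, 0.2501, -0.0507)
arm 3 at φ=240.0°: (R−r)+L cos θ3 = 0.2210;  centre 3 = (-0.1105, -0.1914, -0.1128)
eliminate P² terms by subtracting sphere 1 from 2 and 3
linear system: -0.8851x+0.5001y = -0.0034−-0.1431z; -0.8174x+-0.3829y = -0.0278−-0.2672z
Cramer: x(z) = 0.0203-0.2520z;  y(z) = 0.0292-0.1599z
sphere 1 gives Az²+Bz+C=0 with A=1.0891, B=0.0891, C=-0.0239;  B²−4AC=0.1121;  roots -0.1946, 0.1128;  negative root z = -0.1946
x = 0.0693, y = 0.0603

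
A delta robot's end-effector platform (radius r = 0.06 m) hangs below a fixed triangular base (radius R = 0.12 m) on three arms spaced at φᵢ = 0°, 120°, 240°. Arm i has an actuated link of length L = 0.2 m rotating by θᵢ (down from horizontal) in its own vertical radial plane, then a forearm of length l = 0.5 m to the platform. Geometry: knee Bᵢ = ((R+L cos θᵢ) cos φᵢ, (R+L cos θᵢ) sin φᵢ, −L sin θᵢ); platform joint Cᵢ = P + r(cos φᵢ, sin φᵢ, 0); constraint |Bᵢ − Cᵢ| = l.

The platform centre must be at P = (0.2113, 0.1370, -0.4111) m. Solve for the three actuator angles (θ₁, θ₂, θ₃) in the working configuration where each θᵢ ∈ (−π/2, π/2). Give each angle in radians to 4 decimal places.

θ₁ = -0.3489, θ₂ = 0.2622, θ₃ = 0.8730

φ1=0.0° → target in arm frame (0.2113, 0.1370)
  A=-0.1513, B=-0.4111, C=(l²−L²−A²−y'²−z²)/(2L)=-0.0017
  θ1 = atan2(B,A) + arccos(C/0.4381) = -0.3489
arm 2 (φ=120.0°): x'=0.0130, y'=-0.2515
  e−x'=0.0470;  (l²−L²−(e−x')²−y'²−z²)/2L = -0.0612
  √(A²+B²)=0.4138;  θ2 = -1.4570+1.7191 ≈ 0.2622
arm 3 (φ=240.0°): x'=-0.2243, y'=0.1145
  A cos θ + B sin θ = C:  0.2843·cos θ + -0.4111·sin θ = -0.1323
  γ=atan2(-0.4111,0.2843)=-0.9658;  ψ=arccos(-0.2648)=1.8388;  θ3=γ+ψ≈0.8730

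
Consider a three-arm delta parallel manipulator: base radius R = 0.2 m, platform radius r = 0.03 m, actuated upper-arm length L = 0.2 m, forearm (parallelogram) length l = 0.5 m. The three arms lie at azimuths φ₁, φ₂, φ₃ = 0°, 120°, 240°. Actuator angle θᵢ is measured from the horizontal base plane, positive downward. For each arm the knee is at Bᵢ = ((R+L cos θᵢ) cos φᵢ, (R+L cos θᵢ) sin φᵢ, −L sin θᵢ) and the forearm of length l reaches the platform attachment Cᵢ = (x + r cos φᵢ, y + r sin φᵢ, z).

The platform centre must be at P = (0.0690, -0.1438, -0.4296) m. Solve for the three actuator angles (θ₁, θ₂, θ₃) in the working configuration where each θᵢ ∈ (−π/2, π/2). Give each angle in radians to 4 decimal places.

θ₁ = 0.2617, θ₂ = 1.0470, θ₃ = 0.1742

arm 1 (φ=0.0°): x'=0.0690, y'=-0.1438
  A cos θ + B sin θ = C:  0.1010·cos θ + -0.4296·sin θ = -0.0136
  γ=atan2(-0.4296,0.1010)=-1.3399;  ψ=arccos(-0.0308)=1.6016;  θ1=γ+ψ≈0.2617
arm 2 (φ=120.0°): x'=-0.1590, y'=0.0121
  e−x'=0.3290;  (l²−L²−(e−x')²−y'²−z²)/2L = -0.2074
  √(A²+B²)=0.5411;  θ2 = -0.9172+1.9642 ≈ 1.0470
φ3=240.0° → target in arm frame (0.0900, 0.1317)
  A=0.0800, B=-0.4296, C=(l²−L²−A²−y'²−z²)/(2L)=0.0043
  √(A²+B²)=0.4370;  θ3 = -1.3868+1.5610 ≈ 0.1742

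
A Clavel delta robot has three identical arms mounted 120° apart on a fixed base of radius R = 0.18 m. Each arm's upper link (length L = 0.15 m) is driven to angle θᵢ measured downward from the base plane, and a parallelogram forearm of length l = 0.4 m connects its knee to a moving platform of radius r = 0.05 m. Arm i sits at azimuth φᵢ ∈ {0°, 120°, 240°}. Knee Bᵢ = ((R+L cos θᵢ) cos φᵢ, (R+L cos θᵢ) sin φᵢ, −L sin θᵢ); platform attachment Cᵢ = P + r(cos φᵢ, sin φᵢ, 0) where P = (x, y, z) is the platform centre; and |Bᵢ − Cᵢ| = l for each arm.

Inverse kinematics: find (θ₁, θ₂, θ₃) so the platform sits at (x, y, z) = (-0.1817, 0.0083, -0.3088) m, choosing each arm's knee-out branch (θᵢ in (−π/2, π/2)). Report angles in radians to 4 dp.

θ₁ = 1.2218, θ₂ = -0.0875, θ₃ = -0.0001

rotate P by −φ1: (-0.1817, 0.0083, -0.3088)
  A cos θ + B sin θ = C:  0.3117·cos θ + -0.3088·sin θ = -0.1836
  √(A²+B²)=0.4388;  θ1 = -0.7807+2.0026 ≈ 1.2218
arm 2 (φ=120.0°): x'=0.0980, y'=0.1532
  A cos θ + B sin θ = C:  0.0320·cos θ + -0.3088·sin θ = 0.0588
  γ=atan2(-0.3088,0.0320)=-1.4677;  ψ=arccos(0.1895)=1.3801;  θ2=γ+ψ≈-0.0875
arm 3 (φ=240.0°): x'=0.0837, y'=-0.1615
  A cos θ + B sin θ = C:  0.0463·cos θ + -0.3088·sin θ = 0.0464
  γ=atan2(-0.3088,0.0463)=-1.4218;  ψ=arccos(0.1485)=1.4217;  θ3=γ+ψ≈-0.0001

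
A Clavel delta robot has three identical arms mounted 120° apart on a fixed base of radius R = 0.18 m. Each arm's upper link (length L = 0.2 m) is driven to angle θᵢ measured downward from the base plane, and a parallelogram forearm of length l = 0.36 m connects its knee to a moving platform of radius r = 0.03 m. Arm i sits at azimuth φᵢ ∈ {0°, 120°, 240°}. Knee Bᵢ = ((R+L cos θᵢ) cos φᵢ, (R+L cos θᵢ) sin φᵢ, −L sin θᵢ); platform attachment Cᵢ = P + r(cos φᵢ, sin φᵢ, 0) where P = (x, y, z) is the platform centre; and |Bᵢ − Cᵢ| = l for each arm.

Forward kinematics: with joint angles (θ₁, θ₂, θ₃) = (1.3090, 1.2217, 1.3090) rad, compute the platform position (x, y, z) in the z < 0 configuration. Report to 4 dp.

(-0.0079, 0.0137, -0.4855)

φ1=0.0°: virtual centre (0.2018, 0.0000, -0.1932), radius l
φ2=120.0°: virtual centre (-0.1092, 0.1891, -0.1879), radius l
O3 = (0.2018·cos240.0°, 0.2018·sin240.0°, -0.1932) = (-0.1009, -0.1747, -0.1932)
subtract pairs → two planes through P
linear system: -0.6219x+0.3783y = 0.0050−0.0105z; -0.6053x+-0.3495y = 0.0000−0.0000z
Cramer: x(z) = -0.0039+0.0082z;  y(z) = 0.0068-0.0142z
into |P−O₁|² = l²: 1.0003z² + 0.3828z + -0.0499 = 0;  Δ = 0.3463;  z = -0.4855 or 0.1028 → z<0 root = -0.4855
x = -0.0079, y = 0.0137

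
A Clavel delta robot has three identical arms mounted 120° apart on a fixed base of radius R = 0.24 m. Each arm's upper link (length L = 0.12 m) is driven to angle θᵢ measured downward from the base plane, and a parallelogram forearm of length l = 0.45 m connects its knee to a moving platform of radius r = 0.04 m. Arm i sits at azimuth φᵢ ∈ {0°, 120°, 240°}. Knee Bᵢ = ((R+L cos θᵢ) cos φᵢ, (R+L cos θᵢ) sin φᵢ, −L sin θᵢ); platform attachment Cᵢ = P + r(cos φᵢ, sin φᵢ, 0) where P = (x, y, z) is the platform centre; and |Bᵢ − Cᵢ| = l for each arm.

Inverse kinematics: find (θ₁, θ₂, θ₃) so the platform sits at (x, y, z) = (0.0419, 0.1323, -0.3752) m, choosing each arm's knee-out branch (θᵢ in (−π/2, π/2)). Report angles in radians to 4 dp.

θ₁ = 0.3494, θ₂ = 0.0002, θ₃ = 1.3091

φ1=0.0° → target in arm frame (0.0419, 0.1323)
  e−x'=0.1581;  (l²−L²−(e−x')²−y'²−z²)/2L = 0.0201
  √(A²+B²)=0.4071;  θ1 = -1.1720+1.5214 ≈ 0.3494
rotate P by −φ2: (0.0936, -0.1024, -0.3752)
  A cos θ + B sin θ = C:  0.1064·cos θ + -0.3752·sin θ = 0.1063
  √(A²+B²)=0.3900;  θ2 = -1.2945+1.2947 ≈ 0.0002
rotate P by −φ3: (-0.1355, -0.0299, -0.3752)
  A cos θ + B sin θ = C:  0.3355·cos θ + -0.3752·sin θ = -0.2756
  γ=atan2(-0.3752,0.3355)=-0.8412;  ψ=arccos(-0.5475)=2.1502;  θ3=γ+ψ≈1.3091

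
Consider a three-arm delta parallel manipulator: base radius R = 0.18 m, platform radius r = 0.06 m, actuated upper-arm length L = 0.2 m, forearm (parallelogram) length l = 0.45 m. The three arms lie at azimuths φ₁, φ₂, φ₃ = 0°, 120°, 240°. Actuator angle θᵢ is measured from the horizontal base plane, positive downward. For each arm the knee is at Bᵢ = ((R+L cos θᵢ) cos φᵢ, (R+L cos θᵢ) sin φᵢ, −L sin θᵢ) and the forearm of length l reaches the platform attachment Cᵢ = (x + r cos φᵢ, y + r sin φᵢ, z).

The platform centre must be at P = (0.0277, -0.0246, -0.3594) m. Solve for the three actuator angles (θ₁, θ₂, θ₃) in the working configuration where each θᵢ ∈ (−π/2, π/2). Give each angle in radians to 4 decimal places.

θ₁ = 0.0876, θ₂ = 0.3492, θ₃ = 0.1747

arm 1 (φ=0.0°): x'=0.0277, y'=-0.0246
  A cos θ + B sin θ = C:  0.0923·cos θ + -0.3594·sin θ = 0.0605
  θ1 = atan2(B,A) + arccos(C/0.3711) = 0.0876
φ2=120.0° → target in arm frame (-0.0352, -0.0117)
  A=0.1552, B=-0.3594, C=(l²−L²−A²−y'²−z²)/(2L)=0.0228
  γ=atan2(-0.3594,0.1552)=-1.1633;  ψ=arccos(0.0583)=1.5125;  θ2=γ+ψ≈0.3492
φ3=240.0° → target in arm frame (0.0075, 0.0363)
  e−x'=0.1125;  (l²−L²−(e−x')²−y'²−z²)/2L = 0.0484
  θ3 = atan2(B,A) + arccos(C/0.3766) = 0.1747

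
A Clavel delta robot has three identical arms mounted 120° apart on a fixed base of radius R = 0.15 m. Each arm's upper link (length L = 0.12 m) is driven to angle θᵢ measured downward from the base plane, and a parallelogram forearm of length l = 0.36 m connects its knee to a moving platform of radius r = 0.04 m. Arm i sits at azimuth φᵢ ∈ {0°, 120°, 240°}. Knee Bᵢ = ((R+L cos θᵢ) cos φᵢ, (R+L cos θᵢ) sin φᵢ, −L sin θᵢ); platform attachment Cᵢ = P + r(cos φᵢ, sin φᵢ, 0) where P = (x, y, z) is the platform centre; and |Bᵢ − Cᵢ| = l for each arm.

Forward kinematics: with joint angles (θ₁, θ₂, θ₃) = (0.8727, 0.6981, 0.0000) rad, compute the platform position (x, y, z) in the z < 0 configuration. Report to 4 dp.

(-0.0682, -0.0747, -0.3345)

O1 = (0.1871·cos0.0°, 0.1871·sin0.0°, -0.0919) = (0.1871, 0.0000, -0.0919)
O2 = (0.2019·cos120.0°, 0.2019·sin120.0°, -0.0771) = (-0.1010, 0.1749, -0.0771)
arm 3 at φ=240.0°: e+L cos θ3 = 0.2300;  O3 = (-0.1150, -0.1992, 0.0000)
|O₂|²−|O₁|² = 0.0033;  |O₃|²−|O₁|² = 0.0094
[-0.5762 0.3497 0.0296]·P = 0.0033;  [-0.6043 -0.3984 0.1839]·P = 0.0094
det = 0.4409;  x = -0.0104+0.1726z,  y = -0.0079+0.1997z
into |P−O₁|² = l²: 1.0697z² + 0.1125z + -0.0821 = 0;  Δ = 0.3638;  z = -0.3345 or 0.2293 → z<0 root = -0.3345
x = -0.0682, y = -0.0747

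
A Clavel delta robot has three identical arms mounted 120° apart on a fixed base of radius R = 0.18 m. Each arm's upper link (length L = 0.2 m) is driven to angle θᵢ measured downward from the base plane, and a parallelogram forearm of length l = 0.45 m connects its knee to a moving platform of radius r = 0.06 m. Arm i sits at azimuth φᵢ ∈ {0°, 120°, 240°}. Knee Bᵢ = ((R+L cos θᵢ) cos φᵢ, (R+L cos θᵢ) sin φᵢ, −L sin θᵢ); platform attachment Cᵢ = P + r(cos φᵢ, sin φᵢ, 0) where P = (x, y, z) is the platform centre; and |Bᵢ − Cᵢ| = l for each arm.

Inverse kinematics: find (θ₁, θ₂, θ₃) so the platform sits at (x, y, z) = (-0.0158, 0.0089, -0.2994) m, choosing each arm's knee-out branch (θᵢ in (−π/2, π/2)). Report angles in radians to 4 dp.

φ1=0.0° → target in arm frame (-0.0158, 0.0089)
  A=0.1358, B=-0.2994, C=(l²−L²−A²−y'²−z²)/(2L)=0.1358
  γ=atan2(-0.2994,0.1358)=-1.1450;  ψ=arccos(0.4132)=1.1448;  θ1=γ+ψ≈-0.0002
arm 2 (φ=120.0°): x'=0.0156, y'=0.0092
  A cos θ + B sin θ = C:  0.1044·cos θ + -0.2994·sin θ = 0.1547
  θ2 = atan2(B,A) + arccos(C/0.3171) = -0.1742
arm 3 (φ=240.0°): x'=0.0002, y'=-0.0181
  A=0.1198, B=-0.2994, C=(l²−L²−A²−y'²−z²)/(2L)=0.1454
  √(A²+B²)=0.3225;  θ3 = -1.1902+1.1029 ≈ -0.0873

θ₁ = -0.0002, θ₂ = -0.1742, θ₃ = -0.0873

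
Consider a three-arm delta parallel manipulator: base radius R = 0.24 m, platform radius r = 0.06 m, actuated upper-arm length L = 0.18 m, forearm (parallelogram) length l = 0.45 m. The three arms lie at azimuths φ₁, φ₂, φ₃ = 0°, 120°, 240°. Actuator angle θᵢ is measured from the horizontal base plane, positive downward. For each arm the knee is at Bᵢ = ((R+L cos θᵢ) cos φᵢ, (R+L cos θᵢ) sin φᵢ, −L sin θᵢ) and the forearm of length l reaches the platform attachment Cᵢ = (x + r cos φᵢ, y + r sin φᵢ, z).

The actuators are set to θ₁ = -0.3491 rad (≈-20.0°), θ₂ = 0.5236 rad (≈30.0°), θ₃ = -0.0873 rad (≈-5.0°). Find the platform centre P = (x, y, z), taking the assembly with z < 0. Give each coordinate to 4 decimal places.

φ1=0.0°: virtual centre (0.3491, 0.0000, 0.0616), radius l
arm 2 at φ=120.0°: ρ2 = 0.3359;  centre 2 = (-0.1679, 0.2909, -0.0900)
φ3=240.0°: virtual centre (-0.1797, -0.3112, 0.0157), radius l
|centre ₂|²−|centre ₁|² = -0.0048;  |centre ₃|²−|centre ₁|² = 0.0037
plane₁₂: -1.0342x+0.5818y+-0.3031z = -0.0048
Cramer: x(z) = 0.0007-0.1923z;  y(z) = -0.0070+0.1793z
quadratic in z: (1.0691)z²+(0.0083)z+(-0.0772)=0, √Δ=0.5747 → z ∈ {-0.2727, 0.2649}; z = -0.2727 (taking z<0)
x = 0.0531, y = -0.0559

(0.0531, -0.0559, -0.2727)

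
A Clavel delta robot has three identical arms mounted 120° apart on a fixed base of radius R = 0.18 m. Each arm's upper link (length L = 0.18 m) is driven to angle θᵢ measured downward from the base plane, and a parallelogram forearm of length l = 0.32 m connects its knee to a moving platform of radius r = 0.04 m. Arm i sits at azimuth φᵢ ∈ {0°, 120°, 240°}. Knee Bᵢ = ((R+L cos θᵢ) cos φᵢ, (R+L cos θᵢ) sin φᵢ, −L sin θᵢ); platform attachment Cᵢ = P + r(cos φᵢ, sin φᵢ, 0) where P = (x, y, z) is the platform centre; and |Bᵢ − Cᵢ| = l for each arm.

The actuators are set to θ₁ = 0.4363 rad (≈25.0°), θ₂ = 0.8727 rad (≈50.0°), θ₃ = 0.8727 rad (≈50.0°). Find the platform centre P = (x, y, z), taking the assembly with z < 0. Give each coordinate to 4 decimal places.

arm 1 at φ=0.0°: ρ1 = 0.3031;  centre 1 = (0.3031, 0.0000, -0.0761)
arm 2 at φ=120.0°: ρ2 = 0.2557;  centre 2 = (-0.1278, 0.2214, -0.1379)
φ3=240.0°: virtual centre (-0.1278, -0.2214, -0.1379), radius l
eliminate P² terms by subtracting sphere 1 from 2 and 3
linear system: -0.8620x+0.4429y = -0.0133−-0.1237z; -0.8620x+-0.4429y = -0.0133−-0.1237z
Cramer: x(z) = 0.0154-0.1435z;  y(z) = 0.0000+0.0000z
into |P−centre ₁|² = l²: 1.0206z² + 0.2347z + -0.0138 = 0;  Δ = 0.1115;  z = -0.2786 or 0.0486 → z<0 root = -0.2786
x = 0.0554, y = 0.0000

(0.0554, 0.0000, -0.2786)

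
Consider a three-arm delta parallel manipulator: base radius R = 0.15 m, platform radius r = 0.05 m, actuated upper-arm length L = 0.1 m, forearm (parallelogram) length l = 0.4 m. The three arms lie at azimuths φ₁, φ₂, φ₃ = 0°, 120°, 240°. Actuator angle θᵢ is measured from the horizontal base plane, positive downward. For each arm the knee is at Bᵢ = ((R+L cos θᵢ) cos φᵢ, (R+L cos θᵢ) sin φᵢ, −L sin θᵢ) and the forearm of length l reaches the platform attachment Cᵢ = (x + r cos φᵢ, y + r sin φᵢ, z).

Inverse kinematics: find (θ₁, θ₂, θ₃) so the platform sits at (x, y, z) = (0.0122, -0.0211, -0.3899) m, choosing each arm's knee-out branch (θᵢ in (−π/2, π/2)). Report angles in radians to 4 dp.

arm 1 (φ=0.0°): x'=0.0122, y'=-0.0211
  e−x'=0.0878;  (l²−L²−(e−x')²−y'²−z²)/2L = -0.0509
  θ1 = atan2(B,A) + arccos(C/0.3997) = 0.3491
rotate P by −φ2: (-0.0244, 0.0000, -0.3899)
  A cos θ + B sin θ = C:  0.1244·cos θ + -0.3899·sin θ = -0.0875
  γ=atan2(-0.3899,0.1244)=-1.2620;  ψ=arccos(-0.2137)=1.7861;  θ2=γ+ψ≈0.5241
φ3=240.0° → target in arm frame (0.0122, 0.0211)
  A cos θ + B sin θ = C:  0.0878·cos θ + -0.3899·sin θ = -0.0509
  θ3 = atan2(B,A) + arccos(C/0.3997) = 0.3493

θ₁ = 0.3491, θ₂ = 0.5241, θ₃ = 0.3493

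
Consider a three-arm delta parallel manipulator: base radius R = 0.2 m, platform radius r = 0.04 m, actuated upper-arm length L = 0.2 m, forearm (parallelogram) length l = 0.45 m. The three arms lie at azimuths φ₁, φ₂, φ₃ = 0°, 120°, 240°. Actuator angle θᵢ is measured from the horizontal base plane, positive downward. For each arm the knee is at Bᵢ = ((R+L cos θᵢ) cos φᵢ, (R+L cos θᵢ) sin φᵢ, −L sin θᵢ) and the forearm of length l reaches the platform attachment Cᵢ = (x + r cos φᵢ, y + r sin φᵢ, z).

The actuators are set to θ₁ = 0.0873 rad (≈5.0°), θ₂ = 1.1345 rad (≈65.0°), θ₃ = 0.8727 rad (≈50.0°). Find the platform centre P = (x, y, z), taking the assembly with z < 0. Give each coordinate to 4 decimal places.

φ1=0.0°: virtual centre (0.3592, 0.0000, -0.0174), radius l
φ2=120.0°: virtual centre (-0.1223, 0.2118, -0.1813), radius l
φ3=240.0°: virtual centre (-0.1443, -0.2499, -0.1532), radius l
eliminate P² terms by subtracting sphere 1 from 2 and 3
plane₁₂: -0.9630x+0.4235y+-0.3277z = -0.0367
Cramer: x(z) = 0.0308-0.3071z;  y(z) = -0.0167+0.0754z
sphere 1 gives Az²+Bz+C=0 with A=1.1000, B=0.2341, C=-0.0940;  B²−4AC=0.4685;  roots -0.4175, 0.2047;  negative root z = -0.4175
x = 0.1590, y = -0.0482

(0.1590, -0.0482, -0.4175)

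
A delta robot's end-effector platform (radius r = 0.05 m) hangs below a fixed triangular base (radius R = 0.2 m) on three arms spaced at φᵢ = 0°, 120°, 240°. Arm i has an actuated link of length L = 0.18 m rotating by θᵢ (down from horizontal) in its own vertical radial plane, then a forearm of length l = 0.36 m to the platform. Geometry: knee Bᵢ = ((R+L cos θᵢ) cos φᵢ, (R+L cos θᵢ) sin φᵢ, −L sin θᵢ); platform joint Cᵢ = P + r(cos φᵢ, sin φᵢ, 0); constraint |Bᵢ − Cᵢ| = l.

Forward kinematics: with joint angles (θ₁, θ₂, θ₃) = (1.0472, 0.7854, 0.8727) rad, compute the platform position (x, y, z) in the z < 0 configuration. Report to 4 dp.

(-0.0364, 0.0120, -0.3863)

centre 1 = (0.2400·cos0.0°, 0.2400·sin0.0°, -0.1559) = (0.2400, 0.0000, -0.1559)
φ2=120.0°: virtual centre (-0.1386, 0.2401, -0.1273), radius l
centre 3 = (0.2657·cos240.0°, 0.2657·sin240.0°, -0.1379) = (-0.1328, -0.2301, -0.1379)
subtract pairs → two planes through P
linear system: -0.7573x+0.4803y = 0.0112−0.0572z; -0.7457x+-0.4602y = 0.0077−0.0360z
det = 0.7066;  x = -0.0125+0.0617z,  y = 0.0035+-0.0218z
sphere 1 gives Az²+Bz+C=0 with A=1.0043, B=0.2804, C=-0.0415;  B²−4AC=0.2454;  roots -0.3863, 0.1070;  negative root z = -0.3863
x = -0.0364, y = 0.0120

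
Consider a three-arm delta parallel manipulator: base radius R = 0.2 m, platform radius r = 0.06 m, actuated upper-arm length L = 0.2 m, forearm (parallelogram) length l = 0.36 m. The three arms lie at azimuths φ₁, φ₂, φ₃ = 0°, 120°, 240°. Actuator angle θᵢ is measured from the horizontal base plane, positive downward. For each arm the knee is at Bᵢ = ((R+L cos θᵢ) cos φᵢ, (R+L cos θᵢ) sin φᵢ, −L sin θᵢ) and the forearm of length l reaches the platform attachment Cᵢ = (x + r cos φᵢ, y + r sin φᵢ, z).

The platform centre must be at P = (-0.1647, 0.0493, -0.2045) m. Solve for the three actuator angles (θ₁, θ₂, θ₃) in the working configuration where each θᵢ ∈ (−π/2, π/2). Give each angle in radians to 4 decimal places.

θ₁ = 1.3092, θ₂ = -0.3496, θ₃ = 0.3492

arm 1 (φ=0.0°): x'=-0.1647, y'=0.0493
  A=0.3047, B=-0.2045, C=(l²−L²−A²−y'²−z²)/(2L)=-0.1187
  γ=atan2(-0.2045,0.3047)=-0.5911;  ψ=arccos(-0.3236)=1.9003;  θ1=γ+ψ≈1.3092
rotate P by −φ2: (0.1250, 0.1180, -0.2045)
  e−x'=0.0150;  (l²−L²−(e−x')²−y'²−z²)/2L = 0.0841
  θ2 = atan2(B,A) + arccos(C/0.2050) = -0.3496
arm 3 (φ=240.0°): x'=0.0397, y'=-0.1673
  A cos θ + B sin θ = C:  0.1003·cos θ + -0.2045·sin θ = 0.0243
  √(A²+B²)=0.2278;  θ3 = -1.1146+1.4638 ≈ 0.3492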